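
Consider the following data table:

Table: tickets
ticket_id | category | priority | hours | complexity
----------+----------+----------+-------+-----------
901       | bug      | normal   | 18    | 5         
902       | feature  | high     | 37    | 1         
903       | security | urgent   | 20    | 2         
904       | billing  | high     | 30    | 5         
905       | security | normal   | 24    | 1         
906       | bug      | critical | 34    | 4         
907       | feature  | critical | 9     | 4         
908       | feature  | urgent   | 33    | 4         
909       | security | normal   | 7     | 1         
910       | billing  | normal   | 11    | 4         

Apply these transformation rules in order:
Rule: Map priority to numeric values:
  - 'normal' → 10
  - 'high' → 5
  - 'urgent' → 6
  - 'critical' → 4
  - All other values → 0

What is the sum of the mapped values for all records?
70

Step 1: Apply mapping to each record
Step 2: Count by status:
  'normal': 4 records × 10 = 40
  'high': 2 records × 5 = 10
  'urgent': 2 records × 6 = 12
  'critical': 2 records × 4 = 8
Step 3: Sum all mapped values = 70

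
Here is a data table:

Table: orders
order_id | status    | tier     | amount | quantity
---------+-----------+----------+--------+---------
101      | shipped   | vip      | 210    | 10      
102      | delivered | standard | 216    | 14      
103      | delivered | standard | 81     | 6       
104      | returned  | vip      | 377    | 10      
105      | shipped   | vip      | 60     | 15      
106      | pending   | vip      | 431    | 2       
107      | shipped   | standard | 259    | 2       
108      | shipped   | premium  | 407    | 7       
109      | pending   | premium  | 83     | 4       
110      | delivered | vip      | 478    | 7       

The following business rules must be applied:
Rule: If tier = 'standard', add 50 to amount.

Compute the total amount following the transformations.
2752

Step 1: Count records where tier = 'standard': 3
Step 2: Total bonus added: 3 × 50 = 150
Step 3: Original sum of amount: 2602
Step 4: Final sum = 2602 + 150 = 2752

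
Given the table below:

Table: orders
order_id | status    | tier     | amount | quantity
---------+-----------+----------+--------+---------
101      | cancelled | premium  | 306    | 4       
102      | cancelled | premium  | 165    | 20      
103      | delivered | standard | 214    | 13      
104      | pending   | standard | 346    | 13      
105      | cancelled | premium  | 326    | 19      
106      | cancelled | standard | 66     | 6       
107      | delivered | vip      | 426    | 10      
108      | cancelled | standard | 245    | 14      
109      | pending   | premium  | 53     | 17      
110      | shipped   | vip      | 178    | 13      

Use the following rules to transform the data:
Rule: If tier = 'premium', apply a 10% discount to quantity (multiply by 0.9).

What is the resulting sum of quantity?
123.0

Step 1: Records with tier = 'premium' have total quantity = 60
Step 2: Apply multiplier: 60 × 0.9 = 54.0
Step 3: Other records total: 69
Step 4: Final sum = 54.0 + 69 = 123.0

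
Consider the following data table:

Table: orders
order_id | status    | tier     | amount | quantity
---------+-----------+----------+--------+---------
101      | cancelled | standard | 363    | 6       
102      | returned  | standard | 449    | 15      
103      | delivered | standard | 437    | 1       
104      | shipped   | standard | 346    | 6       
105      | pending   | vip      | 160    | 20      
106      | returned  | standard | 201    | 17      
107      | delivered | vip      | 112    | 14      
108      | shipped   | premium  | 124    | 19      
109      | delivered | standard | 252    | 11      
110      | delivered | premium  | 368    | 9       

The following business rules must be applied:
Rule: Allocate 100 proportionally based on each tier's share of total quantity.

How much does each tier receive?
premium: 23.73, standard: 47.46, vip: 28.81

Step 1: Calculate total quantity = 118
Step 2: Calculate each tier's proportion:
  premium: 28/118 = 23.73% → 23.73
  standard: 56/118 = 47.46% → 47.46
  vip: 34/118 = 28.81% → 28.81
Step 3: Verify: sum of allocations ≈ 100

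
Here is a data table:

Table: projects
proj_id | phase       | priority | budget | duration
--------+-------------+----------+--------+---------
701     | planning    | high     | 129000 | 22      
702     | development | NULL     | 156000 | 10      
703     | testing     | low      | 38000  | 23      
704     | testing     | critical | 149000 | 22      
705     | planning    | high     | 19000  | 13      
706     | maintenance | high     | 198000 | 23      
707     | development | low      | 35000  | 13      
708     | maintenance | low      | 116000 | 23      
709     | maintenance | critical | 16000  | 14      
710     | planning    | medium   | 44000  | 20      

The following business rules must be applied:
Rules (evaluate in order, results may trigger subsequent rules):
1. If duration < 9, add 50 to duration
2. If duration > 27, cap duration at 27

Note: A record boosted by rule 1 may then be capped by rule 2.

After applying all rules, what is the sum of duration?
183

Step 1: Apply rule 1 to records with duration < 9
  - 0 records get bonus of 50
  - Of these, 0 records then exceed 27 and get capped
Step 2: Apply rule 2 to records with duration > 27
  - 0 records (original) are capped
Step 3: Calculate final sum = 183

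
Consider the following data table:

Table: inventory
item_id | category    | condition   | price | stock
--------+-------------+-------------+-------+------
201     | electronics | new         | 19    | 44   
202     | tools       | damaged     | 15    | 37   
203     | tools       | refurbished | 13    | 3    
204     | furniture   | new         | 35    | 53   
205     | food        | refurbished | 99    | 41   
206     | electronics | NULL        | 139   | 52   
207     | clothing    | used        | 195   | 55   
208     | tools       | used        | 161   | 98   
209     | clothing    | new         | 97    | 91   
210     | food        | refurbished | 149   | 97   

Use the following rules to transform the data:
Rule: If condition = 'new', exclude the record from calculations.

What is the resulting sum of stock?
383

Step 1: Identify records where condition = 'new'
Step 2: The excluded records sum to 188
Step 3: Original total stock = 571
Step 4: Remaining total = 571 - 188 = 383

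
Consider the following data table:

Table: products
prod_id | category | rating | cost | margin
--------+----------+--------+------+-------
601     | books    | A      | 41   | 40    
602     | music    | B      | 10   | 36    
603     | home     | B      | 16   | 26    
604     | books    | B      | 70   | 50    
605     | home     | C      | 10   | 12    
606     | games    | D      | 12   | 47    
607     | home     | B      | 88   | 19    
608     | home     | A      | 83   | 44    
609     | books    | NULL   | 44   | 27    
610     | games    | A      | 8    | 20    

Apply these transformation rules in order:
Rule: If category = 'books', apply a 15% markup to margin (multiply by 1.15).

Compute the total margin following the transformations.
338.55

Step 1: Records with category = 'books' have total margin = 117
Step 2: Apply multiplier: 117 × 1.15 = 134.55
Step 3: Other records total: 204
Step 4: Final sum = 134.55 + 204 = 338.55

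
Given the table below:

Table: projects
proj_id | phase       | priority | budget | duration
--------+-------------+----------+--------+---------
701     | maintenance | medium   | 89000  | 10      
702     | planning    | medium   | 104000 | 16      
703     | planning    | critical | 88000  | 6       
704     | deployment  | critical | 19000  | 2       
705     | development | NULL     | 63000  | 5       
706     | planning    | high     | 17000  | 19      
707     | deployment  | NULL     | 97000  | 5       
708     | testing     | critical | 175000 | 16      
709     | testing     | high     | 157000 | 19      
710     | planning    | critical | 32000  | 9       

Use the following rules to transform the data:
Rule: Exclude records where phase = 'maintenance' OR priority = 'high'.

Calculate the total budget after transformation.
578000

Step 1: Find records where phase = 'maintenance' OR priority = 'high'
Step 2: 3 records match, summing to 263000
Step 3: Original sum: 841000
Step 4: Remaining sum = 841000 - 263000 = 578000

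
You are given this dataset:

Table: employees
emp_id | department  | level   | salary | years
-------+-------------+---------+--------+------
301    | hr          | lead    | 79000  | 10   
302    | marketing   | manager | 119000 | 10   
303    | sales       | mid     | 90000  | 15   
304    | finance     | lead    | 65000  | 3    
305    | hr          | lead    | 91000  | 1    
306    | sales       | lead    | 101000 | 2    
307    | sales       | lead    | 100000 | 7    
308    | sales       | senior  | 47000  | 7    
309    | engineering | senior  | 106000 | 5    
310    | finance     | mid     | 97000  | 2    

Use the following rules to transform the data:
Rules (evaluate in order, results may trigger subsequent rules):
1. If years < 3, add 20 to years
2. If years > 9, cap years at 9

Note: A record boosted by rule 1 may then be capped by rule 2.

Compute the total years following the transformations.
76

Step 1: Apply rule 1 to records with years < 3
  - 3 records get bonus of 20
  - Of these, 3 records then exceed 9 and get capped
Step 2: Apply rule 2 to records with years > 9
  - 3 records (original) are capped
Step 3: Calculate final sum = 76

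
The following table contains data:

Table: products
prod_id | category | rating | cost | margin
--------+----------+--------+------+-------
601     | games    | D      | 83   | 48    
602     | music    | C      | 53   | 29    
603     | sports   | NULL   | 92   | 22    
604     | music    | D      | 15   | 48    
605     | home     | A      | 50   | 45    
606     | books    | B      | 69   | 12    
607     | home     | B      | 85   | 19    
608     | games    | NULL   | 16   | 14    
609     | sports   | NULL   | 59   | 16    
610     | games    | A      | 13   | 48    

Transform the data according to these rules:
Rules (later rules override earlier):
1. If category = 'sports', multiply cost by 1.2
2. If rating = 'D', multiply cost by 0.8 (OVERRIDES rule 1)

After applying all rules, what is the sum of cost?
545.6

Step 1: Rule 2 takes priority for records with rating = 'D'
  - 2 records: 98 × 0.8 = 78.4
Step 2: Rule 1 applies to remaining records with category = 'sports'
  - 2 records: 151 × 1.2 = 181.2
Step 3: Other records unchanged: 286
Step 4: Final sum = 78.4 + 181.2 + 286 = 545.6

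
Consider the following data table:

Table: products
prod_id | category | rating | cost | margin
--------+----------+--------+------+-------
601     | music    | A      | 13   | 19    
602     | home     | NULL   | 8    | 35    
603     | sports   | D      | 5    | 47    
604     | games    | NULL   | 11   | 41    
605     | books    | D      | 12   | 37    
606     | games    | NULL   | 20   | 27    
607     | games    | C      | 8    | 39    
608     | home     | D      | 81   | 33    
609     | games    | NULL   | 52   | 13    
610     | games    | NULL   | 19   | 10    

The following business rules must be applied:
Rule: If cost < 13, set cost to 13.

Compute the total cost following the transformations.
250

Step 1: 5 records have cost < 13
Step 2: These records originally summed to 44
Step 3: After setting to minimum: 5 × 13 = 65
Step 4: Unaffected records sum: 185
Step 5: Final sum = 65 + 185 = 250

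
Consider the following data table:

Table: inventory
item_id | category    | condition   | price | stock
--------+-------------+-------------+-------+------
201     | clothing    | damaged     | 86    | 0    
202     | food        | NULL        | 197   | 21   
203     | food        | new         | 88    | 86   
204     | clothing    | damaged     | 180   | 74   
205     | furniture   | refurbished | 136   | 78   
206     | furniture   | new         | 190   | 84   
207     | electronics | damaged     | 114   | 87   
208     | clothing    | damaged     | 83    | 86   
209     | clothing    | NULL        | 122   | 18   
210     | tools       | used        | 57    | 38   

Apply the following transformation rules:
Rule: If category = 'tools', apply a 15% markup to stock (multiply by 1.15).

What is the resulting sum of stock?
577.7

Step 1: Records with category = 'tools' have total stock = 38
Step 2: Apply multiplier: 38 × 1.15 = 43.7
Step 3: Other records total: 534
Step 4: Final sum = 43.7 + 534 = 577.7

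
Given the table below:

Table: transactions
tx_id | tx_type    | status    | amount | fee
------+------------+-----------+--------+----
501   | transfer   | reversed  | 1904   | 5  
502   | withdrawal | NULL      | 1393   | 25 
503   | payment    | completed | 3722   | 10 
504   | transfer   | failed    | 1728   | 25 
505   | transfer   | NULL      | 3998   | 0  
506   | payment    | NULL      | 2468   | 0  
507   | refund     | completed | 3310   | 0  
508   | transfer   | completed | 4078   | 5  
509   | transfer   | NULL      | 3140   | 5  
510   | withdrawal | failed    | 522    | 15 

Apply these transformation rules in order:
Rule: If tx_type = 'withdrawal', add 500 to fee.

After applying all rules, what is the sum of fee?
1090

Step 1: Count records where tx_type = 'withdrawal': 2
Step 2: Total bonus added: 2 × 500 = 1000
Step 3: Original sum of fee: 90
Step 4: Final sum = 90 + 1000 = 1090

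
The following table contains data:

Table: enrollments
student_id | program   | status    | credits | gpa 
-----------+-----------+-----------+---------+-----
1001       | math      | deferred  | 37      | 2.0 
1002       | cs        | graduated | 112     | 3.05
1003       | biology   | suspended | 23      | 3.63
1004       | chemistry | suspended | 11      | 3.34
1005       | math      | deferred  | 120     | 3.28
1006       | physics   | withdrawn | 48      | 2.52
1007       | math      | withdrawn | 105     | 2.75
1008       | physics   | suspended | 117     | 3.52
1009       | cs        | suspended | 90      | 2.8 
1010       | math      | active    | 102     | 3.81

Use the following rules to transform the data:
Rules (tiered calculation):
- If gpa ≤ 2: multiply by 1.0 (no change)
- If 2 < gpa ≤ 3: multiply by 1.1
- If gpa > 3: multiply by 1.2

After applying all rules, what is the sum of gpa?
35.63

Step 1: Tier 1 (gpa ≤ 2): 1 records, sum = 2.0 × 1.0 = 2.0
Step 2: Tier 2 (2 < gpa ≤ 3): 3 records, sum = 8.07 × 1.1 = 8.88
Step 3: Tier 3 (gpa > 3): 6 records, sum = 20.63 × 1.2 = 24.76
Step 4: Final sum = 2.0 + 8.88 + 24.76 = 35.63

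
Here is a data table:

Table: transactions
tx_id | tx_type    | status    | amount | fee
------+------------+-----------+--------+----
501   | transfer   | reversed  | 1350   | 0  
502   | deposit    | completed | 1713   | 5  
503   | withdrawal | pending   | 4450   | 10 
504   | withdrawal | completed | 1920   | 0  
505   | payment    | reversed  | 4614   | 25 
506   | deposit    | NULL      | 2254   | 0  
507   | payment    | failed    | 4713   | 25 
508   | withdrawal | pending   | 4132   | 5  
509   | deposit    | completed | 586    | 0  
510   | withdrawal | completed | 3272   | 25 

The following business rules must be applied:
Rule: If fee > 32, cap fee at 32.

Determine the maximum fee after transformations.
25

Step 1: Original maximum fee = 25
Step 2: Check cap of 32 against maximum
Step 3: No records exceed the cap (max 25 <= cap 32), so no capping applies
Step 4: Maximum after transformation = 25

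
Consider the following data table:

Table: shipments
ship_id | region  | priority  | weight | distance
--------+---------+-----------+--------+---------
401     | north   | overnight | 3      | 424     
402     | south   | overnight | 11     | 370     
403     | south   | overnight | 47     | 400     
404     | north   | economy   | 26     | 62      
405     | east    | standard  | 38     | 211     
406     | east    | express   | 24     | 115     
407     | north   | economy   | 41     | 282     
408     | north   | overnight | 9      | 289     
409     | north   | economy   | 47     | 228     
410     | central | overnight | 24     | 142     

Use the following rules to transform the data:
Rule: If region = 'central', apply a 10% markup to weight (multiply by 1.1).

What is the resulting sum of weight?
272.4

Step 1: Records with region = 'central' have total weight = 24
Step 2: Apply multiplier: 24 × 1.1 = 26.4
Step 3: Other records total: 246
Step 4: Final sum = 26.4 + 246 = 272.4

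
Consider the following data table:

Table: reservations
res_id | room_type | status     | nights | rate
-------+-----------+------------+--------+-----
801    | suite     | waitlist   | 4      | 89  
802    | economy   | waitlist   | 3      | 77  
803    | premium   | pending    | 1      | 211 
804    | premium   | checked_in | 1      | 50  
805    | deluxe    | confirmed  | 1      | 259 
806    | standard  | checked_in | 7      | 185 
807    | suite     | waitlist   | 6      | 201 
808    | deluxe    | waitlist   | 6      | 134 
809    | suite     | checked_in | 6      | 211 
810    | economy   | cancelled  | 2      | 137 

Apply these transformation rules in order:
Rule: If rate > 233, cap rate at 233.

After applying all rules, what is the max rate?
233

Step 1: Original maximum rate = 259
Step 2: Apply cap at 233
Step 3: 1 records had rate > 233 and were capped
Step 4: Maximum after transformation = 233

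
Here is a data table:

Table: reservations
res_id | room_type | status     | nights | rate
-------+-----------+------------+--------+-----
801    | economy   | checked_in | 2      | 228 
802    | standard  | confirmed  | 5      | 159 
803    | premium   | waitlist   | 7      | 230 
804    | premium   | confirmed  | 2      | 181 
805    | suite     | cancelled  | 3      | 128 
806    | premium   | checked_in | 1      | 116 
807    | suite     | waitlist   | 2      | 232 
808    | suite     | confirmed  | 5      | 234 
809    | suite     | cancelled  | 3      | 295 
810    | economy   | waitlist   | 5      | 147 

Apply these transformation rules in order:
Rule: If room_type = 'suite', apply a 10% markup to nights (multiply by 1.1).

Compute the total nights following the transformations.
36.3

Step 1: Records with room_type = 'suite' have total nights = 13
Step 2: Apply multiplier: 13 × 1.1 = 14.3
Step 3: Other records total: 22
Step 4: Final sum = 14.3 + 22 = 36.3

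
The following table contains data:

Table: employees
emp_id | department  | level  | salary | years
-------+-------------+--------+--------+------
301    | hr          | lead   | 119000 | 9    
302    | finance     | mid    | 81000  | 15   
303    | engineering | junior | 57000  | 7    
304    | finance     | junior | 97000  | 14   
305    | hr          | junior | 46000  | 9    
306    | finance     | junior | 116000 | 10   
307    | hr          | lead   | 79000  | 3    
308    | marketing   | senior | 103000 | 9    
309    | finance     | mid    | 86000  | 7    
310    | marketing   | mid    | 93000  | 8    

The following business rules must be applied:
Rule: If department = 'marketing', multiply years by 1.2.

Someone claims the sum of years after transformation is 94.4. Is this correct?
Yes, the result is correct.

Step 1: Calculate the correct sum after transformation
Step 2: Apply multiplier 1.2 to records where department = 'marketing'
Step 3: Correct result = 94.4
Step 4: Claimed result = 94.4
Step 5: 94.4 = 94.4 ✓
Conclusion: The claimed result is correct.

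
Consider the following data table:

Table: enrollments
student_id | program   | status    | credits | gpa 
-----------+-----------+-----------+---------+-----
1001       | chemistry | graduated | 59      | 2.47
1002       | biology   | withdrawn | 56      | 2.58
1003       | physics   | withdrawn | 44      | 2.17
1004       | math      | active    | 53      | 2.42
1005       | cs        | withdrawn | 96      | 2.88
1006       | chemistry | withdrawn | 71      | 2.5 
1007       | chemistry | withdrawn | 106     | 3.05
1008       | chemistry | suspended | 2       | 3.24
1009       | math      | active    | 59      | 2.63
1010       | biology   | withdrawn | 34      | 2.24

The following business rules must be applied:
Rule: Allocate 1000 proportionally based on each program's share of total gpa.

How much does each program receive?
biology: 184.11, chemistry: 430.1, cs: 110.01, math: 192.9, physics: 82.89

Step 1: Calculate total gpa = 26.18
Step 2: Calculate each program's proportion:
  biology: 4.82/26.18 = 18.41% → 184.11
  chemistry: 11.26/26.18 = 43.01% → 430.1
  cs: 2.88/26.18 = 11.00% → 110.01
  math: 5.05/26.18 = 19.29% → 192.9
  physics: 2.17/26.18 = 8.29% → 82.89
Step 3: Verify: sum of allocations ≈ 1000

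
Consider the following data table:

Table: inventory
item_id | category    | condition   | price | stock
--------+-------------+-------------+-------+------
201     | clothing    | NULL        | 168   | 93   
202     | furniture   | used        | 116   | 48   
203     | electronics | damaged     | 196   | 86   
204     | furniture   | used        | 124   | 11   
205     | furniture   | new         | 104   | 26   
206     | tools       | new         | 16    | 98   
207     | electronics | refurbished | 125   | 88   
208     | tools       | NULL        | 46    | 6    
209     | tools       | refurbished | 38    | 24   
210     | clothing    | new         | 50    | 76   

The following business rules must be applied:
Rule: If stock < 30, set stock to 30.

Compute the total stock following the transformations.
609

Step 1: 4 records have stock < 30
Step 2: These records originally summed to 67
Step 3: After setting to minimum: 4 × 30 = 120
Step 4: Unaffected records sum: 489
Step 5: Final sum = 120 + 489 = 609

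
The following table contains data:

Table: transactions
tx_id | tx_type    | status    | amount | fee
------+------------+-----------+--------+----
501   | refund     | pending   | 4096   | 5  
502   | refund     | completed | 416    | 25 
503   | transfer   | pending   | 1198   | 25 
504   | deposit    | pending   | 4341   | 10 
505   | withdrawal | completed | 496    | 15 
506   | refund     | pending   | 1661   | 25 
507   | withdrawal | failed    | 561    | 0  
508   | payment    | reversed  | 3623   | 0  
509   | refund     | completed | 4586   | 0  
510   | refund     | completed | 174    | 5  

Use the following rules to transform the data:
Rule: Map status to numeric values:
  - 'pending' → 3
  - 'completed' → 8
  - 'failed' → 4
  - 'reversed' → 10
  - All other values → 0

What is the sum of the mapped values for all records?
58

Step 1: Apply mapping to each record
Step 2: Count by status:
  'pending': 4 records × 3 = 12
  'completed': 4 records × 8 = 32
  'failed': 1 records × 4 = 4
  'reversed': 1 records × 10 = 10
Step 3: Sum all mapped values = 58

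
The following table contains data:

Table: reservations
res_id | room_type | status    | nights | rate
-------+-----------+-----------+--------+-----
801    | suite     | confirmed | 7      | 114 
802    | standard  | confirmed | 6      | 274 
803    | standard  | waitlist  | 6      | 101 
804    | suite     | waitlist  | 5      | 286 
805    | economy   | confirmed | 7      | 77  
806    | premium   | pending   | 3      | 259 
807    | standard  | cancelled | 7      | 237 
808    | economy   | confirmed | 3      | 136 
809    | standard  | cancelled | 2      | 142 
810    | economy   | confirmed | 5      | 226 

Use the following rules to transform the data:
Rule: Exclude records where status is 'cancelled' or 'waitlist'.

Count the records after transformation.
6

Step 1: Count records to exclude
  - 2 (cancelled) + 2 (waitlist) = 4 records
Step 2: Total records: 10
Step 3: Remaining = 10 - 4 = 6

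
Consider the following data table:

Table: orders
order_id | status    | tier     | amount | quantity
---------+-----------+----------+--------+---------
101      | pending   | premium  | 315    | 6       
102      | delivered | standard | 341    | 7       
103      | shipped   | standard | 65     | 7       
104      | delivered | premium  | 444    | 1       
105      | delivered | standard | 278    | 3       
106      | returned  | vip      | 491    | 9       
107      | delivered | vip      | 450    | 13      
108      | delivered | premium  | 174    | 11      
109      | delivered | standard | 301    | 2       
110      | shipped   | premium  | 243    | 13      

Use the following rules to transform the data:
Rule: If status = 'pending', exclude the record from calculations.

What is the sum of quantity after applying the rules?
66

Step 1: Identify records where status = 'pending'
Step 2: The excluded records sum to 6
Step 3: Original total quantity = 72
Step 4: Remaining total = 72 - 6 = 66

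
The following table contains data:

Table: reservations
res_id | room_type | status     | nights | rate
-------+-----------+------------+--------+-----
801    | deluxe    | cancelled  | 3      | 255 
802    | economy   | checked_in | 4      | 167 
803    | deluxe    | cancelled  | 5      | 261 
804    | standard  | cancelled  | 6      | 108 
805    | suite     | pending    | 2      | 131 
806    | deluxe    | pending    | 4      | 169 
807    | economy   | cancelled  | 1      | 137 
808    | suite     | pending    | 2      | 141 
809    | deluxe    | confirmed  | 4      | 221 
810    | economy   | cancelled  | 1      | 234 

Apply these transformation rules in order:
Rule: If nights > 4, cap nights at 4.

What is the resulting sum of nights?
29

Step 1: 2 records have nights > 4
Step 2: These records originally summed to 11
Step 3: After capping: 2 × 4 = 8
Step 4: Unaffected records sum: 21
Step 5: Final sum = 8 + 21 = 29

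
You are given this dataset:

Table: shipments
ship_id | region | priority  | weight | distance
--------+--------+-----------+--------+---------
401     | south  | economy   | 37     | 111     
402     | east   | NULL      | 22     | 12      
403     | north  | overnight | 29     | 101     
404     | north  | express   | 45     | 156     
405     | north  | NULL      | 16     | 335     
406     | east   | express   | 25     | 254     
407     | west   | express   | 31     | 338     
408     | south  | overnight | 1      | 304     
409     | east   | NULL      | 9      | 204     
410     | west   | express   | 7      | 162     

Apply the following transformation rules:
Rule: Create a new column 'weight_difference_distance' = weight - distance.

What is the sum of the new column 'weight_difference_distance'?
-1755

Step 1: For each record, compute weight - distance
Example calculations:
  37 - 111 = -74
  22 - 12 = 10
  29 - 101 = -72
  ...
Step 2: Sum all derived values
Step 3: Total = -1755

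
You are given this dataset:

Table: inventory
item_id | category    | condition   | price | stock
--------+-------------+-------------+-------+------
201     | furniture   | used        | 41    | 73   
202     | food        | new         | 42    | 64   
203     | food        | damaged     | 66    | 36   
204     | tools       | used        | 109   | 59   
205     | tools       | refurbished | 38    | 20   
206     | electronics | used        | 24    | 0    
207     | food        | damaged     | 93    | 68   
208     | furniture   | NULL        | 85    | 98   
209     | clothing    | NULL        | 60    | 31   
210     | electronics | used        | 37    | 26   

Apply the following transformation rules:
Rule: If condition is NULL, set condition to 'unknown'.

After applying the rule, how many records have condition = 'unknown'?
2

Step 1: Count records where condition IS NULL
Step 2: Found 2 records with NULL condition
Step 3: These records will have condition set to 'unknown'
Step 4: Records already having condition = 'unknown': 0
Step 5: Answer: 2 + 0 = 2 records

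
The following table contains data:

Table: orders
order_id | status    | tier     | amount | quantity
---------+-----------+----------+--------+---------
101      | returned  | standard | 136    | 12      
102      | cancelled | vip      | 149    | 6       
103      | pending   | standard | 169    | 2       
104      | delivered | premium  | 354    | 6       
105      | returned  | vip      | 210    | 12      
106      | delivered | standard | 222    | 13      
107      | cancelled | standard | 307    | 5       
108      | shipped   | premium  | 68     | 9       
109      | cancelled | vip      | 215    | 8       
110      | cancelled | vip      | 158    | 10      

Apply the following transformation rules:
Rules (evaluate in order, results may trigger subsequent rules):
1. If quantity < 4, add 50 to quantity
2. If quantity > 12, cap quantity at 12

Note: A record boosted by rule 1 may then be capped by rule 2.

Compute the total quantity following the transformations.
92

Step 1: Apply rule 1 to records with quantity < 4
  - 1 records get bonus of 50
  - Of these, 1 records then exceed 12 and get capped
Step 2: Apply rule 2 to records with quantity > 12
  - 1 records (original) are capped
Step 3: Calculate final sum = 92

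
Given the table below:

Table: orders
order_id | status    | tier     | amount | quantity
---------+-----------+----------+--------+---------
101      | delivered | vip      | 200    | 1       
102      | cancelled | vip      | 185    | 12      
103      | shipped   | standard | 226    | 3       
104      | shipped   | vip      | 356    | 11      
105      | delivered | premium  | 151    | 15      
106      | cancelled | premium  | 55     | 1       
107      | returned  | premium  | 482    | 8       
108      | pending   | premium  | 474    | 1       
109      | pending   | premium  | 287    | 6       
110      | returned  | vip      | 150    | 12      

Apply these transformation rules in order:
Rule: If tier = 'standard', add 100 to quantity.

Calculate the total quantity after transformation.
170

Step 1: Count records where tier = 'standard': 1
Step 2: Total bonus added: 1 × 100 = 100
Step 3: Original sum of quantity: 70
Step 4: Final sum = 70 + 100 = 170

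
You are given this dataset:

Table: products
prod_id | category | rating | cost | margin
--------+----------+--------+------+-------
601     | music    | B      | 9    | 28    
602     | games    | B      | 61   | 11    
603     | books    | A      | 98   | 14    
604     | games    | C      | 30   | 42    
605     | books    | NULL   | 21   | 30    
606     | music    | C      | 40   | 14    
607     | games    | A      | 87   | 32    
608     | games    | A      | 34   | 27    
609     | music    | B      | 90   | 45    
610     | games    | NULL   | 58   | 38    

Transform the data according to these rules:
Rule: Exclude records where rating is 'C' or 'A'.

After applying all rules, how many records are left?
5

Step 1: Count records to exclude
  - 2 (C) + 3 (A) = 5 records
Step 2: Total records: 10
Step 3: Remaining = 10 - 5 = 5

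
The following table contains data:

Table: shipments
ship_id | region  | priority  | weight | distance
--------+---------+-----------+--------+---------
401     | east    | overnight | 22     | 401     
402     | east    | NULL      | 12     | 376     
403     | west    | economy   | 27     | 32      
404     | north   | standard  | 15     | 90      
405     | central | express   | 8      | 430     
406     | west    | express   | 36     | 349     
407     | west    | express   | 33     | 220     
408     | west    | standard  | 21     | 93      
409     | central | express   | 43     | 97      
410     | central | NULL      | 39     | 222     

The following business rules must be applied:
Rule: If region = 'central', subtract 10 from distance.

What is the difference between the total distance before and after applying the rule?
30

Step 1: Original sum of distance = 2310
Step 2: 3 records have region = 'central'
Step 3: Each affected record changes by -10
Step 4: Total change = 3 × -10 = -30
Step 5: New sum = 2310 + -30 = 2280
Step 6: Difference = |2280 - 2310| = 30
        (Sum decreased by 30)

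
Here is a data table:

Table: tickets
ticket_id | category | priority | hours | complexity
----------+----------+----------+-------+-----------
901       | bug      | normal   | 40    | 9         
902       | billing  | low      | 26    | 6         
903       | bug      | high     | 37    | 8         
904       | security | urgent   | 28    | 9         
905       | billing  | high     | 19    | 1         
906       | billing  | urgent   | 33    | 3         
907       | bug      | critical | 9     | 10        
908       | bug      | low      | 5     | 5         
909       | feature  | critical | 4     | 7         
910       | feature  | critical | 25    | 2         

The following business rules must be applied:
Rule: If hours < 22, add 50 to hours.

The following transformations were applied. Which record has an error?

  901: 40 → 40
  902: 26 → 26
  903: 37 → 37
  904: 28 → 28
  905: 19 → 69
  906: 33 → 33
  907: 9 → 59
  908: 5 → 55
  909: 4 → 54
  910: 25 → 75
Record 910 has an error. The correct transformed value should be 25, not 75.

Step 1: Check each record against the rule
Step 2: Record 910 has hours = 25
Step 3: Since 25 >= 22, the bonus should not have been applied
Step 4: Correct value = 25, but claimed value = 75
Conclusion: Record 910 has the error.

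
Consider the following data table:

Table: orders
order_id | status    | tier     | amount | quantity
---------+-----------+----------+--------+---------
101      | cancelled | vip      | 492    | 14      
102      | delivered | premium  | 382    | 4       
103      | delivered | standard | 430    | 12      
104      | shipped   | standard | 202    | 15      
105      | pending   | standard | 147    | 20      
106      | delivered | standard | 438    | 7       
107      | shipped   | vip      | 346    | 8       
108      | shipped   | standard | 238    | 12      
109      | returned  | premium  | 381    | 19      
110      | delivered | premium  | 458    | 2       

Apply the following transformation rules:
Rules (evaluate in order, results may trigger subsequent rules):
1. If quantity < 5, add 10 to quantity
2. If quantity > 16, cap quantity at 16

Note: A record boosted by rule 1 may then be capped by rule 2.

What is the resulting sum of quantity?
126

Step 1: Apply rule 1 to records with quantity < 5
  - 2 records get bonus of 10
  - Of these, 0 records then exceed 16 and get capped
Step 2: Apply rule 2 to records with quantity > 16
  - 2 records (original) are capped
Step 3: Calculate final sum = 126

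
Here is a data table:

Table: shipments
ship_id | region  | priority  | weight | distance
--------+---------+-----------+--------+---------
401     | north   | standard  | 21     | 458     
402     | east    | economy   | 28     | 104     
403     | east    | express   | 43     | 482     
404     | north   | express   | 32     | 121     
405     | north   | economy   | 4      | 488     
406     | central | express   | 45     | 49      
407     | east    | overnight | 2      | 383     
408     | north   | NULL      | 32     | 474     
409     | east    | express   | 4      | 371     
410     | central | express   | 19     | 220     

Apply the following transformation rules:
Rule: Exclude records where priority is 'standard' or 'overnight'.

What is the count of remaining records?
8

Step 1: Count records to exclude
  - 1 (standard) + 1 (overnight) = 2 records
Step 2: Total records: 10
Step 3: Remaining = 10 - 2 = 8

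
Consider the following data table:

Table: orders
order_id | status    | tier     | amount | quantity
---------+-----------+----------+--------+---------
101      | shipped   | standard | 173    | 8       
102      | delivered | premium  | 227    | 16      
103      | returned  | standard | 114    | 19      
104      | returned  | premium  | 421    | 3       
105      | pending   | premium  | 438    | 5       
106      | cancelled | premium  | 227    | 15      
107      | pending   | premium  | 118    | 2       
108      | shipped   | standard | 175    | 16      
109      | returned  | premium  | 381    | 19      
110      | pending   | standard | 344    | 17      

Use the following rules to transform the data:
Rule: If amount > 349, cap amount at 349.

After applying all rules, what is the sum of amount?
2425

Step 1: 3 records have amount > 349
Step 2: These records originally summed to 1240
Step 3: After capping: 3 × 349 = 1047
Step 4: Unaffected records sum: 1378
Step 5: Final sum = 1047 + 1378 = 2425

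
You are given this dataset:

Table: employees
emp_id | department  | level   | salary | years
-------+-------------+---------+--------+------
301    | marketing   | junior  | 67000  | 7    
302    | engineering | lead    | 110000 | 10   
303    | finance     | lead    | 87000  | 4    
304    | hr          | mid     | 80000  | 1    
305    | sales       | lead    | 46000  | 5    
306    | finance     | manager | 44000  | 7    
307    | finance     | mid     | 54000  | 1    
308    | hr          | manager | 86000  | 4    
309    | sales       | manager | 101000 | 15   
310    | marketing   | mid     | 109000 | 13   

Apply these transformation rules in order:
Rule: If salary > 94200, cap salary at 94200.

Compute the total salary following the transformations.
746600

Step 1: 3 records have salary > 94200
Step 2: These records originally summed to 320000
Step 3: After capping: 3 × 94200 = 282600
Step 4: Unaffected records sum: 464000
Step 5: Final sum = 282600 + 464000 = 746600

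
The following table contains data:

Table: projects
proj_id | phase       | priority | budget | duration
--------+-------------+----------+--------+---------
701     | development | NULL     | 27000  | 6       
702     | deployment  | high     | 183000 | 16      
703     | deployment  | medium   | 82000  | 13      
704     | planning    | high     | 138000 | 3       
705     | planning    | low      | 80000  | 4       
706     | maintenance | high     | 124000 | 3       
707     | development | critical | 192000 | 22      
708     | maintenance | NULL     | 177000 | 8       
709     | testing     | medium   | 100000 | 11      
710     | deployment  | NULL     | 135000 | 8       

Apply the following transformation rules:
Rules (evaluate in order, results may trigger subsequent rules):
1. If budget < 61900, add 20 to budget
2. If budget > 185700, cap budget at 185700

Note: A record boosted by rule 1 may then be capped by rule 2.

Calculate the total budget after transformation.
1231720

Step 1: Apply rule 1 to records with budget < 61900
  - 1 records get bonus of 20
  - Of these, 0 records then exceed 185700 and get capped
Step 2: Apply rule 2 to records with budget > 185700
  - 1 records (original) are capped
Step 3: Calculate final sum = 1231720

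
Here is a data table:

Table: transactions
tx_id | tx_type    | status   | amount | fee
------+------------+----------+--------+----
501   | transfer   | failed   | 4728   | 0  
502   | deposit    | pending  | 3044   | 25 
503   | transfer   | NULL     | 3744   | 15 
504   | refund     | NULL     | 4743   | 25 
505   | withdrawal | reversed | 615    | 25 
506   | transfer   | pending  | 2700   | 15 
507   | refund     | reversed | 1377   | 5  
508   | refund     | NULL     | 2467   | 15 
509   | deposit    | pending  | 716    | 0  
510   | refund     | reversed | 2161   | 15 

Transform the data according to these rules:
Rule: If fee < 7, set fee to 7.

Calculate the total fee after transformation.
156

Step 1: 3 records have fee < 7
Step 2: These records originally summed to 5
Step 3: After setting to minimum: 3 × 7 = 21
Step 4: Unaffected records sum: 135
Step 5: Final sum = 21 + 135 = 156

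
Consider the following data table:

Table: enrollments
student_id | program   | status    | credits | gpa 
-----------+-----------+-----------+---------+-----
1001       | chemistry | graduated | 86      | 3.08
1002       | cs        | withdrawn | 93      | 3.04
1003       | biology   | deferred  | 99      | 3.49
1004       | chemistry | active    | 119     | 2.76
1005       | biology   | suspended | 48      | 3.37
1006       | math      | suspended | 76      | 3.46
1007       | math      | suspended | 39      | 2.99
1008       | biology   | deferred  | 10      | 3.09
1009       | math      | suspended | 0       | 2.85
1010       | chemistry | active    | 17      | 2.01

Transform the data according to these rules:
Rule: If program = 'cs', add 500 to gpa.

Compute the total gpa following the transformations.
530.14

Step 1: Count records where program = 'cs': 1
Step 2: Total bonus added: 1 × 500 = 500
Step 3: Original sum of gpa: 30.14
Step 4: Final sum = 30.14 + 500 = 530.14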